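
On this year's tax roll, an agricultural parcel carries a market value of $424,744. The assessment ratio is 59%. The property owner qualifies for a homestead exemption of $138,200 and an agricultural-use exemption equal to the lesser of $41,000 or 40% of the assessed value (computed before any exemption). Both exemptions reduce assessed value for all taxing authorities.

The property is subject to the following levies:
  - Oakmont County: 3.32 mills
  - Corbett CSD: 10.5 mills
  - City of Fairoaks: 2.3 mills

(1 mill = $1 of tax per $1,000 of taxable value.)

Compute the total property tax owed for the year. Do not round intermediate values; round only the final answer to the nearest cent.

Assessed value = $424,744 × 0.59 = $250,598.96
Agricultural-use exemption = min($41,000, 40% × $250,598.96) = min($41,000, $100,239.584) = $41,000 (dollar cap binds)
Taxable value = $250,598.96 − $138,200 − $41,000 = $71,398.96
Oakmont County: $71,398.96 × 0.00332 = $237.0445472
Corbett CSD: $71,398.96 × 0.0105 = $749.68908
City of Fairoaks: $71,398.96 × 0.0023 = $164.217608
Total = $1,150.9512352

$1,150.95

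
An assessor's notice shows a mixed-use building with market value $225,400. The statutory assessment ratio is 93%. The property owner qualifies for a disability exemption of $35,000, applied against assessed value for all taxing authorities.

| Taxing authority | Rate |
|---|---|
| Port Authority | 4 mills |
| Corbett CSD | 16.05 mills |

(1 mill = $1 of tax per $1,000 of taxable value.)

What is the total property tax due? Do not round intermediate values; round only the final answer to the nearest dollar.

Assessed value = $225,400 × 0.93 = $209,622
Taxable value = $209,622 − $35,000 = $174,622
Port Authority: $174,622 × 0.004 = $698.488
Corbett CSD: $174,622 × 0.01605 = $2,802.6831
Total = $698.488 + $2,802.6831 = $3,501.1711

$3,501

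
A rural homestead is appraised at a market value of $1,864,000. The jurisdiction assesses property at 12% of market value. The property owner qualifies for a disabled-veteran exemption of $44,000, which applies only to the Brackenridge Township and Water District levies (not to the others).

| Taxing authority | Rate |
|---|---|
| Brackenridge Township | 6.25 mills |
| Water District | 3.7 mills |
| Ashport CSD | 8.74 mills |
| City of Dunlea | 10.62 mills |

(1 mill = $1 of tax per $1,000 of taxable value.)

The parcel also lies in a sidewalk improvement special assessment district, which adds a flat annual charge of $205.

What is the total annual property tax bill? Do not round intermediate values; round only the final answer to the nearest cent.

Assessed value = $1,864,000 × 0.12 = $223,680
Brackenridge Township: ($223,680 − $44,000) × 0.00625 = $179,680 × 0.00625 = $1,123
Water District: ($223,680 − $44,000) × 0.0037 = $179,680 × 0.0037 = $664.816
Ashport CSD: $223,680 × 0.00874 = $1,954.9632
City of Dunlea: $223,680 × 0.01062 = $2,375.4816
Levies subtotal = $6,118.2608
Total = $6,118.2608 + $205 = $6,323.2608

$6,323.26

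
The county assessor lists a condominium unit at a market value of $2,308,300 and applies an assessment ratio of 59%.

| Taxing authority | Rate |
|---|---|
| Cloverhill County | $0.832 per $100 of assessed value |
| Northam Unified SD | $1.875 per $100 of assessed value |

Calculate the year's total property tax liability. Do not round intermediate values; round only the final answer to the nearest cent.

$36,866.55

Assessed value = $2,308,300 × 0.59 = $1,361,897
Cloverhill County: $1,361,897 × 0.00832 = $11,330.98304
Northam Unified SD: $1,361,897 × 0.01875 = $25,535.56875
Total = $11,330.98304 + $25,535.56875 = $36,866.55179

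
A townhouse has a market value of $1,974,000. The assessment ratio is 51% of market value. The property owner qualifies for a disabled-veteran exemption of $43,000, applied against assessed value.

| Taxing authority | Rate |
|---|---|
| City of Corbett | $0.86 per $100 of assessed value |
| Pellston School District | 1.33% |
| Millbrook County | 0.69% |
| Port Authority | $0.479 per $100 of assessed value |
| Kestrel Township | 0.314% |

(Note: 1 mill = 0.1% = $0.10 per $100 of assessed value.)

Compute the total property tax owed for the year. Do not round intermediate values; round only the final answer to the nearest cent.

Assessed value = $1,974,000 × 0.51 = $1,006,740
Taxable value = $1,006,740 − $43,000 = $963,740
City of Corbett: $963,740 × 0.0086 = $8,288.164
Pellston School District: $963,740 × 0.0133 = $12,817.742
Millbrook County: $963,740 × 0.0069 = $6,649.806
Port Authority: $963,740 × 0.00479 = $4,616.3146
Kestrel Township: $963,740 × 0.00314 = $3,026.1436
Total = $35,398.1702

$35,398.17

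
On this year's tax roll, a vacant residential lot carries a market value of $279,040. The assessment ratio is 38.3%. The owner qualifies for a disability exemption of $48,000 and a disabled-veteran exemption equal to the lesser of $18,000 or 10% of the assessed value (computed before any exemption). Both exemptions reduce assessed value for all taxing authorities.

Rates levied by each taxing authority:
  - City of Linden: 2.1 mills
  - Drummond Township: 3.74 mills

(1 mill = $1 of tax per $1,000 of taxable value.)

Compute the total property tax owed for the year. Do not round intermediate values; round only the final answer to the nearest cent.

$281.40

Assessed value = $279,040 × 0.383 = $106,872.32
Disabled-veteran exemption = min($18,000, 10% × $106,872.32) = min($18,000, $10,687.232) = $10,687.232 (percentage binds)
Taxable value = $106,872.32 − $48,000 − $10,687.232 = $48,185.088
City of Linden: $48,185.088 × 0.0021 = $101.1886848
Drummond Township: $48,185.088 × 0.00374 = $180.21222912
Total = $281.40091392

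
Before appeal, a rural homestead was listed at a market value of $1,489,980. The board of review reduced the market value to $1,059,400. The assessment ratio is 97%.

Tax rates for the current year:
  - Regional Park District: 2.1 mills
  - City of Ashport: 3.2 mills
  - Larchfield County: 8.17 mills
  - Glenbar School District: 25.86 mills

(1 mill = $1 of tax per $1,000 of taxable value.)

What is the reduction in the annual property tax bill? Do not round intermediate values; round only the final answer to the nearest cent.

Old assessed value = $1,489,980 × 0.97 = $1,445,280.6
New assessed value = $1,059,400 × 0.97 = $1,027,618
Combined rate = 0.0021 + 0.0032 + 0.00817 + 0.02586 = 0.03933
Old tax = $1,445,280.6 × 0.03933 = $56,842.885998
New tax = $1,027,618 × 0.03933 = $40,416.21594
Reduction = $56,842.885998 − $40,416.21594 = $16,426.670058

$16,426.67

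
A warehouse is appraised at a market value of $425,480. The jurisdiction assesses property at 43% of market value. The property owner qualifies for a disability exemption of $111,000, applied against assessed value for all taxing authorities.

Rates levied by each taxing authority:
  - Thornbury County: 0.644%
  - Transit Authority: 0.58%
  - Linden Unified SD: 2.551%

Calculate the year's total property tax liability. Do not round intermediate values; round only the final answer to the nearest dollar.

Assessed value = $425,480 × 0.43 = $182,956.4
Taxable value = $182,956.4 − $111,000 = $71,956.4
Thornbury County: $71,956.4 × 0.00644 = $463.399216
Transit Authority: $71,956.4 × 0.0058 = $417.34712
Linden Unified SD: $71,956.4 × 0.02551 = $1,835.607764
Total = $463.399216 + $417.34712 + $1,835.607764 = $2,716.3541

$2,716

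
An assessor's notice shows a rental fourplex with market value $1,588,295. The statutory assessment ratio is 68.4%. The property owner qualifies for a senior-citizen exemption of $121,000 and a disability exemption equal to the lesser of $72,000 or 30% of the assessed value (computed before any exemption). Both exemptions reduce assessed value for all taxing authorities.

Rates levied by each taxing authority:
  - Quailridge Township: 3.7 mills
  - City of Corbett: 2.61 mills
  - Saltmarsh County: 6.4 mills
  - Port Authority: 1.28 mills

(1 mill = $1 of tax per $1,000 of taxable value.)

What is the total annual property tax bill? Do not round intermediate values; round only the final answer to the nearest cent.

Assessed value = $1,588,295 × 0.684 = $1,086,393.78
Disability exemption = min($72,000, 30% × $1,086,393.78) = min($72,000, $325,918.134) = $72,000 (dollar cap binds)
Taxable value = $1,086,393.78 − $121,000 − $72,000 = $893,393.78
Quailridge Township: $893,393.78 × 0.0037 = $3,305.556986
City of Corbett: $893,393.78 × 0.00261 = $2,331.7577658
Saltmarsh County: $893,393.78 × 0.0064 = $5,717.720192
Port Authority: $893,393.78 × 0.00128 = $1,143.5440384
Total = $12,498.5789822

$12,498.58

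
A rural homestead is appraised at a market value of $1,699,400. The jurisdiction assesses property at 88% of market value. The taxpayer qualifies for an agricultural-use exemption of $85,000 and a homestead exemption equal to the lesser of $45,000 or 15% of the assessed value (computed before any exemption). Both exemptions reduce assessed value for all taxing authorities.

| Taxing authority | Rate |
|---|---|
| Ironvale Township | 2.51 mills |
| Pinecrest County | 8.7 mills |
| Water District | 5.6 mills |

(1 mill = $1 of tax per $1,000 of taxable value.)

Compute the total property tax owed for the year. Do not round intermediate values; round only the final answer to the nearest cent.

$22,953.58

Assessed value = $1,699,400 × 0.88 = $1,495,472
Homestead exemption = min($45,000, 15% × $1,495,472) = min($45,000, $224,320.8) = $45,000 (dollar cap binds)
Taxable value = $1,495,472 − $85,000 − $45,000 = $1,365,472
Ironvale Township: $1,365,472 × 0.00251 = $3,427.33472
Pinecrest County: $1,365,472 × 0.0087 = $11,879.6064
Water District: $1,365,472 × 0.0056 = $7,646.6432
Total = $22,953.58432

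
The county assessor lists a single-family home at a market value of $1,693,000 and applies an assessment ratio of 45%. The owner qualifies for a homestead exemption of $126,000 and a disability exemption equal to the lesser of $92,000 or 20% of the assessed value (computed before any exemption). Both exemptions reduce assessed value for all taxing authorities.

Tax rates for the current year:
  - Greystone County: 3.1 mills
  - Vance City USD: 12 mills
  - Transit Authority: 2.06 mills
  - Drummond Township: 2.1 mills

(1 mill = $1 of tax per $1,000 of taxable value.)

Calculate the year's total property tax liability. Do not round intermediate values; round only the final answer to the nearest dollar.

$10,475

Assessed value = $1,693,000 × 0.45 = $761,850
Disability exemption = min($92,000, 20% × $761,850) = min($92,000, $152,370) = $92,000 (dollar cap binds)
Taxable value = $761,850 − $126,000 − $92,000 = $543,850
Greystone County: $543,850 × 0.0031 = $1,685.935
Vance City USD: $543,850 × 0.012 = $6,526.2
Transit Authority: $543,850 × 0.00206 = $1,120.331
Drummond Township: $543,850 × 0.0021 = $1,142.085
Total = $10,474.551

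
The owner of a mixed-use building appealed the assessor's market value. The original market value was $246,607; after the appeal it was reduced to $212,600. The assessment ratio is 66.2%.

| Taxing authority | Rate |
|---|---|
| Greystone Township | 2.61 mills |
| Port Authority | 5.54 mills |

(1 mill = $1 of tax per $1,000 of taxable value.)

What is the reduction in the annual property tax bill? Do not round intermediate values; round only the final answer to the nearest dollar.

Old assessed value = $246,607 × 0.662 = $163,253.834
New assessed value = $212,600 × 0.662 = $140,741.2
Combined rate = 0.00261 + 0.00554 = 0.00815
Old tax = $163,253.834 × 0.00815 = $1,330.5187471
New tax = $140,741.2 × 0.00815 = $1,147.04078
Reduction = $1,330.5187471 − $1,147.04078 = $183.4779671

$183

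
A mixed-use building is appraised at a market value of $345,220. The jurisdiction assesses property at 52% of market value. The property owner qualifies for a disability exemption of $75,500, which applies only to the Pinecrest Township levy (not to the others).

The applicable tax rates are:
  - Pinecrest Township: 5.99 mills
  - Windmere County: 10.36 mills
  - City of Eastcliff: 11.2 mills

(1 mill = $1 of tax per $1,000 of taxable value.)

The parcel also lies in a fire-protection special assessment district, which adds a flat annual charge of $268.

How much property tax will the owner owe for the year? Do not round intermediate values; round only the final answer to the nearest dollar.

$4,761

Assessed value = $345,220 × 0.52 = $179,514.4
Pinecrest Township: ($179,514.4 − $75,500) × 0.00599 = $104,014.4 × 0.00599 = $623.046256
Windmere County: $179,514.4 × 0.01036 = $1,859.769184
City of Eastcliff: $179,514.4 × 0.0112 = $2,010.56128
Levies subtotal = $4,493.37672
Total = $4,493.37672 + $268 = $4,761.37672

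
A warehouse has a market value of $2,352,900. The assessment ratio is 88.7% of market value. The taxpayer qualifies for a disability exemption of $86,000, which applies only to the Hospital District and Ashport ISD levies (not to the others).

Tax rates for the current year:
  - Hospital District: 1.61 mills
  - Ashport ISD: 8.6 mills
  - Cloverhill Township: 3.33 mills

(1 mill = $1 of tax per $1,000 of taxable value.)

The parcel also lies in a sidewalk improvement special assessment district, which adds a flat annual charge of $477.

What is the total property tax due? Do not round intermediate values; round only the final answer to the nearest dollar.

$27,857

Assessed value = $2,352,900 × 0.887 = $2,087,022.3
Hospital District: ($2,087,022.3 − $86,000) × 0.00161 = $2,001,022.3 × 0.00161 = $3,221.645903
Ashport ISD: ($2,087,022.3 − $86,000) × 0.0086 = $2,001,022.3 × 0.0086 = $17,208.79178
Cloverhill Township: $2,087,022.3 × 0.00333 = $6,949.784259
Levies subtotal = $27,380.221942
Total = $27,380.221942 + $477 = $27,857.221942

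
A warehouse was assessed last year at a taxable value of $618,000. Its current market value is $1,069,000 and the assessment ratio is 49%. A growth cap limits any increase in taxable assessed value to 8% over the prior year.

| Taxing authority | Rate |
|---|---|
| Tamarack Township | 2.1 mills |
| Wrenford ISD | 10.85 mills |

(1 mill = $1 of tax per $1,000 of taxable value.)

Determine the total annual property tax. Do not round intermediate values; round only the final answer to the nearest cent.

$6,783.34

Uncapped assessed value = $1,069,000 × 0.49 = $523,810
Cap limit = $618,000 × 1.08 = $667,440
Taxable assessed value = min($523,810, $667,440) = $523,810 (cap does not bind)
Tamarack Township: $523,810 × 0.0021 = $1,100.001
Wrenford ISD: $523,810 × 0.01085 = $5,683.3385
Total = $6,783.3395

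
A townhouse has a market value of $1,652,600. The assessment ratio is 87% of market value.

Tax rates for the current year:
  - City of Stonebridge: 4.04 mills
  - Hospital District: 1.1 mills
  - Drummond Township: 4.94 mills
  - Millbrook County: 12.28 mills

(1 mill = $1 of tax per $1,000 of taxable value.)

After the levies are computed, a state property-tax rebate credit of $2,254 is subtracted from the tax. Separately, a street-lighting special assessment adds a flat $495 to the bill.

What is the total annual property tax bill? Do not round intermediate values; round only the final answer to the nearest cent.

Assessed value = $1,652,600 × 0.87 = $1,437,762
City of Stonebridge: $1,437,762 × 0.00404 = $5,808.55848
Hospital District: $1,437,762 × 0.0011 = $1,581.5382
Drummond Township: $1,437,762 × 0.00494 = $7,102.54428
Millbrook County: $1,437,762 × 0.01228 = $17,655.71736
Levies subtotal = $32,148.35832
After credit = $32,148.35832 − $2,254 = $29,894.35832
Total = $29,894.35832 + $495 = $30,389.35832

$30,389.36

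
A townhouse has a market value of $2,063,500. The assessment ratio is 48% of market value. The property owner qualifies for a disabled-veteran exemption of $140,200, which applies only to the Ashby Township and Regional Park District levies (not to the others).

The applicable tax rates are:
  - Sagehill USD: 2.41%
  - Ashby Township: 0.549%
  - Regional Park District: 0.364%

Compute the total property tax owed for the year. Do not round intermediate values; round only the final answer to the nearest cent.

$31,633.62

Assessed value = $2,063,500 × 0.48 = $990,480
Sagehill USD: $990,480 × 0.0241 = $23,870.568
Ashby Township: ($990,480 − $140,200) × 0.00549 = $850,280 × 0.00549 = $4,668.0372
Regional Park District: ($990,480 − $140,200) × 0.00364 = $850,280 × 0.00364 = $3,095.0192
Total = $31,633.6244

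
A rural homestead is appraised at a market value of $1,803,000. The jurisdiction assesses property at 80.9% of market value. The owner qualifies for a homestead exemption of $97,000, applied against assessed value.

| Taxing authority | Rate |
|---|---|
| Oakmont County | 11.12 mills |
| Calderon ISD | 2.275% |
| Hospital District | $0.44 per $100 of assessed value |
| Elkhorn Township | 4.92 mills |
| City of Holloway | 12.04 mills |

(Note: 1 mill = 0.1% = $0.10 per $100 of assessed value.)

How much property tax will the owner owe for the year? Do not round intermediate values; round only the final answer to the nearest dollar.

$75,203

Assessed value = $1,803,000 × 0.809 = $1,458,627
Taxable value = $1,458,627 − $97,000 = $1,361,627
Oakmont County: $1,361,627 × 0.01112 = $15,141.29224
Calderon ISD: $1,361,627 × 0.02275 = $30,977.01425
Hospital District: $1,361,627 × 0.0044 = $5,991.1588
Elkhorn Township: $1,361,627 × 0.00492 = $6,699.20484
City of Holloway: $1,361,627 × 0.01204 = $16,393.98908
Total = $75,202.65921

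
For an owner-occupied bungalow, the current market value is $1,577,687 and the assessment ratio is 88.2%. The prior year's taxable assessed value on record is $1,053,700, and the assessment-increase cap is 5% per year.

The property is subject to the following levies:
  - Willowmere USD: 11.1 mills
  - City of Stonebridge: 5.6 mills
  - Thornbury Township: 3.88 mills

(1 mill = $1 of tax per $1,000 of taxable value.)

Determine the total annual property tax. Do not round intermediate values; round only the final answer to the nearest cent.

$22,769.40

Uncapped assessed value = $1,577,687 × 0.882 = $1,391,519.934
Cap limit = $1,053,700 × 1.05 = $1,106,385
Taxable assessed value = min($1,391,519.934, $1,106,385) = $1,106,385 (cap binds)
Willowmere USD: $1,106,385 × 0.0111 = $12,280.8735
City of Stonebridge: $1,106,385 × 0.0056 = $6,195.756
Thornbury Township: $1,106,385 × 0.00388 = $4,292.7738
Total = $22,769.4033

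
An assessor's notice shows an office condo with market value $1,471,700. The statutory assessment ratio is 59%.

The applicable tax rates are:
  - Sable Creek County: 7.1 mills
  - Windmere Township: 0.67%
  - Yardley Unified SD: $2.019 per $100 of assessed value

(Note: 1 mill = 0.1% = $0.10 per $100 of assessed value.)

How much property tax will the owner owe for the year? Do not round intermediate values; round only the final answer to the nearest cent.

$29,513.62

Assessed value = $1,471,700 × 0.59 = $868,303
Sable Creek County: $868,303 × 0.0071 = $6,164.9513
Windmere Township: $868,303 × 0.0067 = $5,817.6301
Yardley Unified SD: $868,303 × 0.02019 = $17,531.03757
Total = $29,513.61897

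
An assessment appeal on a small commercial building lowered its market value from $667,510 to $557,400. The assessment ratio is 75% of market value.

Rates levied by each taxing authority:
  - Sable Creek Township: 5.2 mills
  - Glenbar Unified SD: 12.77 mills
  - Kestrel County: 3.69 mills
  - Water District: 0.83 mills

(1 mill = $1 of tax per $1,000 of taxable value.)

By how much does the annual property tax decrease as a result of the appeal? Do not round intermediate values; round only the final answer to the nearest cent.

Old assessed value = $667,510 × 0.75 = $500,632.5
New assessed value = $557,400 × 0.75 = $418,050
Combined rate = 0.0052 + 0.01277 + 0.00369 + 0.00083 = 0.02249
Old tax = $500,632.5 × 0.02249 = $11,259.224925
New tax = $418,050 × 0.02249 = $9,401.9445
Reduction = $11,259.224925 − $9,401.9445 = $1,857.280425

$1,857.28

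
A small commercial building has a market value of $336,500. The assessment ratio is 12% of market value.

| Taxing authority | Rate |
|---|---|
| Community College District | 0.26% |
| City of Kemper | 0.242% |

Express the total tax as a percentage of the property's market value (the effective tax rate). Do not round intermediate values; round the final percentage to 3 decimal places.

0.060%

Assessed value = $336,500 × 0.12 = $40,380
Community College District: $40,380 × 0.0026 = $104.988
City of Kemper: $40,380 × 0.00242 = $97.7196
Total tax = $202.7076
Effective rate = $202.7076 ÷ $336,500 = 0.060% of market value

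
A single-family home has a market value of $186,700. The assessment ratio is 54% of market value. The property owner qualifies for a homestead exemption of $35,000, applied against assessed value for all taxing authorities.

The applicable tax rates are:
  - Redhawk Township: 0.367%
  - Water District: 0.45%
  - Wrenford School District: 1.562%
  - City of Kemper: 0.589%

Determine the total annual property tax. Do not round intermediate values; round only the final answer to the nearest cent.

Assessed value = $186,700 × 0.54 = $100,818
Taxable value = $100,818 − $35,000 = $65,818
Redhawk Township: $65,818 × 0.00367 = $241.55206
Water District: $65,818 × 0.0045 = $296.181
Wrenford School District: $65,818 × 0.01562 = $1,028.07716
City of Kemper: $65,818 × 0.00589 = $387.66802
Total = $241.55206 + $296.181 + $1,028.07716 + $387.66802 = $1,953.47824

$1,953.48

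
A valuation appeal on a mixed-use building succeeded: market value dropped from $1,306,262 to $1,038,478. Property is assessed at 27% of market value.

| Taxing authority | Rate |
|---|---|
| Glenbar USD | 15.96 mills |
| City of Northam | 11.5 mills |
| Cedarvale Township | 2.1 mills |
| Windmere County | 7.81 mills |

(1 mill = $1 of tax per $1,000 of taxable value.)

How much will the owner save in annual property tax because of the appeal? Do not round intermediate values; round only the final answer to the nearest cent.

$2,701.91

Old assessed value = $1,306,262 × 0.27 = $352,690.74
New assessed value = $1,038,478 × 0.27 = $280,389.06
Combined rate = 0.01596 + 0.0115 + 0.0021 + 0.00781 = 0.03737
Old tax = $352,690.74 × 0.03737 = $13,180.0529538
New tax = $280,389.06 × 0.03737 = $10,478.1391722
Reduction = $13,180.0529538 − $10,478.1391722 = $2,701.9137816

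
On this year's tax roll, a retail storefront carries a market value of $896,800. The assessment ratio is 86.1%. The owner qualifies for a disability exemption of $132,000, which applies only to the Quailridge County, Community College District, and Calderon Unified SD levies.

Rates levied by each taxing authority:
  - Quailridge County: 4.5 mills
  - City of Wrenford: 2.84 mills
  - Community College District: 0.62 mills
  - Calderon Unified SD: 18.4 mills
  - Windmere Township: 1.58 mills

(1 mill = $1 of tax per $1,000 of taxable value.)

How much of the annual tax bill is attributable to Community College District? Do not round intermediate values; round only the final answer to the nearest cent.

Assessed value = $896,800 × 0.861 = $772,144.8
Community College District taxable value = $772,144.8 − $132,000 = $640,144.8
Community College District levy = $640,144.8 × 0.00062 = $396.889776

$396.89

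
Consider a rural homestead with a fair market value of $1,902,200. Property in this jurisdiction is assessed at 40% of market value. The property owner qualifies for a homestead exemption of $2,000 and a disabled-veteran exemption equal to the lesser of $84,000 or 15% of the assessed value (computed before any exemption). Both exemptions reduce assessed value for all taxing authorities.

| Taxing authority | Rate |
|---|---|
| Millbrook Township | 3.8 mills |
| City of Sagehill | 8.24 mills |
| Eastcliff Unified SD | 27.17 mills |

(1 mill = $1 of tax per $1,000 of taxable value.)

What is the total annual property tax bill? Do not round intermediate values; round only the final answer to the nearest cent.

$26,462.04

Assessed value = $1,902,200 × 0.4 = $760,880
Disabled-veteran exemption = min($84,000, 15% × $760,880) = min($84,000, $114,132) = $84,000 (dollar cap binds)
Taxable value = $760,880 − $2,000 − $84,000 = $674,880
Millbrook Township: $674,880 × 0.0038 = $2,564.544
City of Sagehill: $674,880 × 0.00824 = $5,561.0112
Eastcliff Unified SD: $674,880 × 0.02717 = $18,336.4896
Total = $26,462.0448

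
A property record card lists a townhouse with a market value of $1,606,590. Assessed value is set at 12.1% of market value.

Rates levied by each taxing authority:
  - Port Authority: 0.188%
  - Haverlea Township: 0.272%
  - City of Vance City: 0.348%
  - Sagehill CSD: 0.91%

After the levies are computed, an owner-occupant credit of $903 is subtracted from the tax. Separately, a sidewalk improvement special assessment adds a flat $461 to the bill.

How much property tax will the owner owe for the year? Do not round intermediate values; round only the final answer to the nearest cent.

$2,897.75

Assessed value = $1,606,590 × 0.121 = $194,397.39
Port Authority: $194,397.39 × 0.00188 = $365.4670932
Haverlea Township: $194,397.39 × 0.00272 = $528.7609008
City of Vance City: $194,397.39 × 0.00348 = $676.5029172
Sagehill CSD: $194,397.39 × 0.0091 = $1,769.016249
Levies subtotal = $3,339.7471602
After credit = $3,339.7471602 − $903 = $2,436.7471602
Total = $2,436.7471602 + $461 = $2,897.7471602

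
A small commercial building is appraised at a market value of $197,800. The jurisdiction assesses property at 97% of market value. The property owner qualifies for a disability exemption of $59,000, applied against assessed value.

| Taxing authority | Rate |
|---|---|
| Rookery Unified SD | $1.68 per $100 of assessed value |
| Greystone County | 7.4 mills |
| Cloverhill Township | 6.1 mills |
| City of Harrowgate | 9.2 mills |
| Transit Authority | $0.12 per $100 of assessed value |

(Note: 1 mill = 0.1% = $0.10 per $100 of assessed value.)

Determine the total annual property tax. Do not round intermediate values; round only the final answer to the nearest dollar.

Assessed value = $197,800 × 0.97 = $191,866
Taxable value = $191,866 − $59,000 = $132,866
Rookery Unified SD: $132,866 × 0.0168 = $2,232.1488
Greystone County: $132,866 × 0.0074 = $983.2084
Cloverhill Township: $132,866 × 0.0061 = $810.4826
City of Harrowgate: $132,866 × 0.0092 = $1,222.3672
Transit Authority: $132,866 × 0.0012 = $159.4392
Total = $5,407.6462

$5,408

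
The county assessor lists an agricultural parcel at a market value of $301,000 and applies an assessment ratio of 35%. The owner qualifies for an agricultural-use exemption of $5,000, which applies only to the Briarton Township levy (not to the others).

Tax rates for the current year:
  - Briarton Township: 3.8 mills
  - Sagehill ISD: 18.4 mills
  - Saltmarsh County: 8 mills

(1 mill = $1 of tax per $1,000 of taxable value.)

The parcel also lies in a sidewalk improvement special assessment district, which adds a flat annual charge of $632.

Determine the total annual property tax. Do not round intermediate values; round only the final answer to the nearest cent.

$3,794.57

Assessed value = $301,000 × 0.35 = $105,350
Briarton Township: ($105,350 − $5,000) × 0.0038 = $100,350 × 0.0038 = $381.33
Sagehill ISD: $105,350 × 0.0184 = $1,938.44
Saltmarsh County: $105,350 × 0.008 = $842.8
Levies subtotal = $3,162.57
Total = $3,162.57 + $632 = $3,794.57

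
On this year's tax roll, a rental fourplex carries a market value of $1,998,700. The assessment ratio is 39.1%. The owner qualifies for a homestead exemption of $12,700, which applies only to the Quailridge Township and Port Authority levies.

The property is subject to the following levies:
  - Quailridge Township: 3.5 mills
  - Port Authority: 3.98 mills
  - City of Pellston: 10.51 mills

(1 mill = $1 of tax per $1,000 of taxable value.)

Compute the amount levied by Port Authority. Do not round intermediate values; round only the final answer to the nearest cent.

Assessed value = $1,998,700 × 0.391 = $781,491.7
Port Authority taxable value = $781,491.7 − $12,700 = $768,791.7
Port Authority levy = $768,791.7 × 0.00398 = $3,059.790966

$3,059.79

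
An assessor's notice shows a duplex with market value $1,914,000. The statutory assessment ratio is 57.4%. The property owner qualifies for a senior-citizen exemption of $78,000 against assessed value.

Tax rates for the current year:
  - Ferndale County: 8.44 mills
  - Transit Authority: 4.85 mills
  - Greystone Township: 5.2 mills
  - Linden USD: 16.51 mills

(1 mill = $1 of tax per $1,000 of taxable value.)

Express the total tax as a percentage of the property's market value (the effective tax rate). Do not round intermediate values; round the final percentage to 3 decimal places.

Assessed value = $1,914,000 × 0.574 = $1,098,636
Taxable value = $1,098,636 − $78,000 = $1,020,636
Ferndale County: $1,020,636 × 0.00844 = $8,614.16784
Transit Authority: $1,020,636 × 0.00485 = $4,950.0846
Greystone Township: $1,020,636 × 0.0052 = $5,307.3072
Linden USD: $1,020,636 × 0.01651 = $16,850.70036
Total tax = $35,722.26
Effective rate = $35,722.26 ÷ $1,914,000 = 1.866% of market value

1.866%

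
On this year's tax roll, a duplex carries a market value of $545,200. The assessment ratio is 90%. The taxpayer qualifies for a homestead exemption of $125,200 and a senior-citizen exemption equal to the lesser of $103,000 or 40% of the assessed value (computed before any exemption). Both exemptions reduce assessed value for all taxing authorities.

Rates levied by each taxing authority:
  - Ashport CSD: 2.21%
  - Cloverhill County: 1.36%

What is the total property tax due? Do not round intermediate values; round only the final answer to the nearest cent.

$9,370.54

Assessed value = $545,200 × 0.9 = $490,680
Senior-citizen exemption = min($103,000, 40% × $490,680) = min($103,000, $196,272) = $103,000 (dollar cap binds)
Taxable value = $490,680 − $125,200 − $103,000 = $262,480
Ashport CSD: $262,480 × 0.0221 = $5,800.808
Cloverhill County: $262,480 × 0.0136 = $3,569.728
Total = $9,370.536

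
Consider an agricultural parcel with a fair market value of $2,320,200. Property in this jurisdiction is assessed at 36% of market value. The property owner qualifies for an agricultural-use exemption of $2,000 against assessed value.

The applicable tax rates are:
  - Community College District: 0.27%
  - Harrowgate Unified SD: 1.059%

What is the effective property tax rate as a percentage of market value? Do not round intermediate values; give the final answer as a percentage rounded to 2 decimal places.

Assessed value = $2,320,200 × 0.36 = $835,272
Taxable value = $835,272 − $2,000 = $833,272
Community College District: $833,272 × 0.0027 = $2,249.8344
Harrowgate Unified SD: $833,272 × 0.01059 = $8,824.35048
Total tax = $11,074.18488
Effective rate = $11,074.18488 ÷ $2,320,200 = 0.48% of market value

0.48%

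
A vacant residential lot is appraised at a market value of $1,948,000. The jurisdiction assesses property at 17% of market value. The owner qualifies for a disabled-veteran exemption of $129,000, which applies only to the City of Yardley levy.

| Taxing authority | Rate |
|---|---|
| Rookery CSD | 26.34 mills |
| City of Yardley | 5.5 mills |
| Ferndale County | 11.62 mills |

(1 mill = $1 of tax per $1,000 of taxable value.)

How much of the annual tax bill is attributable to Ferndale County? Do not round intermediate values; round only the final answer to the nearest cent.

Assessed value = $1,948,000 × 0.17 = $331,160
Ferndale County taxable value = $331,160 (exemption does not apply)
Ferndale County levy = $331,160 × 0.01162 = $3,848.0792

$3,848.08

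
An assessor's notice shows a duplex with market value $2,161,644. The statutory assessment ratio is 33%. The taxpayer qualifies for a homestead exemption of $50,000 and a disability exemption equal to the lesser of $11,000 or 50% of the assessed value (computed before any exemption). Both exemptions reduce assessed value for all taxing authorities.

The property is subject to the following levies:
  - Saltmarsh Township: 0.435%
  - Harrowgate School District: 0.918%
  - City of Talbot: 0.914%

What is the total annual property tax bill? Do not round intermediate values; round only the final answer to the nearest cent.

Assessed value = $2,161,644 × 0.33 = $713,342.52
Disability exemption = min($11,000, 50% × $713,342.52) = min($11,000, $356,671.26) = $11,000 (dollar cap binds)
Taxable value = $713,342.52 − $50,000 − $11,000 = $652,342.52
Saltmarsh Township: $652,342.52 × 0.00435 = $2,837.689962
Harrowgate School District: $652,342.52 × 0.00918 = $5,988.5043336
City of Talbot: $652,342.52 × 0.00914 = $5,962.4106328
Total = $14,788.6049284

$14,788.60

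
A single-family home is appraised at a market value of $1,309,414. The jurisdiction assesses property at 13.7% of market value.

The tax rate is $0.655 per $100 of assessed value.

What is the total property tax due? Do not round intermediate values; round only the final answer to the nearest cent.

$1,175.00

Assessed value = $1,309,414 × 0.137 = $179,389.718
Tax = $179,389.718 × 0.00655 = $1,175.0026529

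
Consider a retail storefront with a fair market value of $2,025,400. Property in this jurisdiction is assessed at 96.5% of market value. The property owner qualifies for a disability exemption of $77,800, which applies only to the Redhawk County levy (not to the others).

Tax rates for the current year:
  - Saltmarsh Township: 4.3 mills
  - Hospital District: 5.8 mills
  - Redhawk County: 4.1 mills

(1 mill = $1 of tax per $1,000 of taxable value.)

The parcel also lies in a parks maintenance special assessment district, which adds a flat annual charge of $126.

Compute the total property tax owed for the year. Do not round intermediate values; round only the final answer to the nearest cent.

Assessed value = $2,025,400 × 0.965 = $1,954,511
Saltmarsh Township: $1,954,511 × 0.0043 = $8,404.3973
Hospital District: $1,954,511 × 0.0058 = $11,336.1638
Redhawk County: ($1,954,511 − $77,800) × 0.0041 = $1,876,711 × 0.0041 = $7,694.5151
Levies subtotal = $27,435.0762
Total = $27,435.0762 + $126 = $27,561.0762

$27,561.08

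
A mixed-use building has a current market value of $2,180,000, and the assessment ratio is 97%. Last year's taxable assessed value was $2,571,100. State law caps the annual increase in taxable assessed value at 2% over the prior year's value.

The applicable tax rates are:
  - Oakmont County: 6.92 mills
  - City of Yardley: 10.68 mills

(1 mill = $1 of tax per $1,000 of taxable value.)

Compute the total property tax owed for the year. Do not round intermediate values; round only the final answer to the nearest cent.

$37,216.96

Uncapped assessed value = $2,180,000 × 0.97 = $2,114,600
Cap limit = $2,571,100 × 1.02 = $2,622,522
Taxable assessed value = min($2,114,600, $2,622,522) = $2,114,600 (cap does not bind)
Oakmont County: $2,114,600 × 0.00692 = $14,633.032
City of Yardley: $2,114,600 × 0.01068 = $22,583.928
Total = $37,216.96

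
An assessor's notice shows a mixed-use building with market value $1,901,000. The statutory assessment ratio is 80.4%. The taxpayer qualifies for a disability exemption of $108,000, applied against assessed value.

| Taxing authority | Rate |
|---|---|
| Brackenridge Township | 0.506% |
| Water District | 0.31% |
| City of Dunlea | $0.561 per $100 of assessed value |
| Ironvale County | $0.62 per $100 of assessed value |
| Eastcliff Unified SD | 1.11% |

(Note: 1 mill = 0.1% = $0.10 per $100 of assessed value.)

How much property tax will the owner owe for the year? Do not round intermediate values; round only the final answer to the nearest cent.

Assessed value = $1,901,000 × 0.804 = $1,528,404
Taxable value = $1,528,404 − $108,000 = $1,420,404
Brackenridge Township: $1,420,404 × 0.00506 = $7,187.24424
Water District: $1,420,404 × 0.0031 = $4,403.2524
City of Dunlea: $1,420,404 × 0.00561 = $7,968.46644
Ironvale County: $1,420,404 × 0.0062 = $8,806.5048
Eastcliff Unified SD: $1,420,404 × 0.0111 = $15,766.4844
Total = $44,131.95228

$44,131.95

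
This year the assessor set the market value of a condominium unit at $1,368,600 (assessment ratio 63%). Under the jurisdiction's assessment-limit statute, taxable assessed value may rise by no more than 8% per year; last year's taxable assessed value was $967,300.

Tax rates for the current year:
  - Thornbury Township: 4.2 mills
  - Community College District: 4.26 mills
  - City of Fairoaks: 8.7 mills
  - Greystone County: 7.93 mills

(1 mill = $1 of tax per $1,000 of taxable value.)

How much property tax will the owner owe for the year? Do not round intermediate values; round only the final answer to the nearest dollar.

$21,633

Uncapped assessed value = $1,368,600 × 0.63 = $862,218
Cap limit = $967,300 × 1.08 = $1,044,684
Taxable assessed value = min($862,218, $1,044,684) = $862,218 (cap does not bind)
Thornbury Township: $862,218 × 0.0042 = $3,621.3156
Community College District: $862,218 × 0.00426 = $3,673.04868
City of Fairoaks: $862,218 × 0.0087 = $7,501.2966
Greystone County: $862,218 × 0.00793 = $6,837.38874
Total = $21,633.04962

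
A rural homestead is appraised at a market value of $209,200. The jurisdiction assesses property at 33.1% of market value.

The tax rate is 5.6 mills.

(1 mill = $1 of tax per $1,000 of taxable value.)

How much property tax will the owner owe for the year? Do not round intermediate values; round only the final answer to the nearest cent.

Assessed value = $209,200 × 0.331 = $69,245.2
Tax = $69,245.2 × 0.0056 = $387.77312

$387.77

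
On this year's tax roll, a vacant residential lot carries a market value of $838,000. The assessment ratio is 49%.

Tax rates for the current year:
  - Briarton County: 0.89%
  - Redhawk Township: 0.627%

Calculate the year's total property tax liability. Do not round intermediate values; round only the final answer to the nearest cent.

Assessed value = $838,000 × 0.49 = $410,620
Briarton County: $410,620 × 0.0089 = $3,654.518
Redhawk Township: $410,620 × 0.00627 = $2,574.5874
Total = $3,654.518 + $2,574.5874 = $6,229.1054

$6,229.11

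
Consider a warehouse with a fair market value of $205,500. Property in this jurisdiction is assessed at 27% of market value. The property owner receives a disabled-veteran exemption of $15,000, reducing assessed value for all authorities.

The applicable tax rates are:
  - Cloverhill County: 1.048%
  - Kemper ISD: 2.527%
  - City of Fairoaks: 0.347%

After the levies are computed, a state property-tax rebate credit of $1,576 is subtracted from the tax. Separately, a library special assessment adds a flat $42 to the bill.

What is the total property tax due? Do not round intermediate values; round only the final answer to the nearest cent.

Assessed value = $205,500 × 0.27 = $55,485
Taxable value = $55,485 − $15,000 = $40,485
Cloverhill County: $40,485 × 0.01048 = $424.2828
Kemper ISD: $40,485 × 0.02527 = $1,023.05595
City of Fairoaks: $40,485 × 0.00347 = $140.48295
Levies subtotal = $1,587.8217
After credit = $1,587.8217 − $1,576 = $11.8217
Total = $11.8217 + $42 = $53.8217

$53.82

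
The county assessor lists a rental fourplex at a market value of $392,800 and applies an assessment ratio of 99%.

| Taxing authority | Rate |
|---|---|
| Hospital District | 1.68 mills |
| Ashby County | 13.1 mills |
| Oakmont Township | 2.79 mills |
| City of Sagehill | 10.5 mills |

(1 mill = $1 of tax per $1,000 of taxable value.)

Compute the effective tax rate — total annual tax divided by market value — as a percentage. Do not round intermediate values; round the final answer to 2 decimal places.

Assessed value = $392,800 × 0.99 = $388,872
Hospital District: $388,872 × 0.00168 = $653.30496
Ashby County: $388,872 × 0.0131 = $5,094.2232
Oakmont Township: $388,872 × 0.00279 = $1,084.95288
City of Sagehill: $388,872 × 0.0105 = $4,083.156
Total tax = $10,915.63704
Effective rate = $10,915.63704 ÷ $392,800 = 2.78% of market value

2.78%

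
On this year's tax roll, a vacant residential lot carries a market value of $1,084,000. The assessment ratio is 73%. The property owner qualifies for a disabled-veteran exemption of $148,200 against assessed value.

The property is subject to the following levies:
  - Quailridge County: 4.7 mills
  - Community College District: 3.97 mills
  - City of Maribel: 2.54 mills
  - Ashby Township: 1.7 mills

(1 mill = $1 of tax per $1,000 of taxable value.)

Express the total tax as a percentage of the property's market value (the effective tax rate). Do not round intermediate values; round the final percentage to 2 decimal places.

0.77%

Assessed value = $1,084,000 × 0.73 = $791,320
Taxable value = $791,320 − $148,200 = $643,120
Quailridge County: $643,120 × 0.0047 = $3,022.664
Community College District: $643,120 × 0.00397 = $2,553.1864
City of Maribel: $643,120 × 0.00254 = $1,633.5248
Ashby Township: $643,120 × 0.0017 = $1,093.304
Total tax = $8,302.6792
Effective rate = $8,302.6792 ÷ $1,084,000 = 0.77% of market value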